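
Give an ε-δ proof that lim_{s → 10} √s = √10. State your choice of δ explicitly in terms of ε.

δ = min(10, √10·ε)

Let ε > 0. We want δ > 0 such that 0 < |s − 10| < δ implies |√s − √10| < ε.
Multiplying by the conjugate, |√s − √10| = |s − 10|/(√s + √10).
Restrict δ ≤ 10 so that |s − 10| < 10 forces s > 0, and then √s + √10 > √10.
Hence |√s − √10| < |s − 10|/√10, which is < ε once |s − 10| < √10·ε.
Take δ = min(10, √10·ε). If 0 < |s − 10| < δ then s > 0 and |√s − √10| < |s − 10|/√10 < ε.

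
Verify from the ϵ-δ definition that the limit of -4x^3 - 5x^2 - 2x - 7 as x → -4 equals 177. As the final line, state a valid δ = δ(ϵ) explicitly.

Fix ϵ > 0. We want δ > 0 such that 0 < |x + 4| < δ implies |(-4x^3 - 5x^2 - 2x - 7) − 177| < ϵ.
(-4x^3 - 5x^2 - 2x - 7) − 177 = -4x^3 - 5x^2 - 2x - 184 = (x + 4)(-4x^2 + 11x - 46).
So |(-4x^3 - 5x^2 - 2x - 7) − 177| = |x + 4|·|-4x^2 + 11x - 46|.
Require δ ≤ 1. Then |x + 4| < 1 gives |x| < 5, and by the triangle inequality |-4x^2 + 11x - 46| ≤ 4·5^2 + 11·5 + 46 = 201.
Hence |(-4x^3 - 5x^2 - 2x - 7) − 177| ≤ 201|x + 4| < ϵ provided |x + 4| < ϵ/201.
Choosing δ = min(1, ϵ/201) ensures both conditions, hence |(-4x^3 - 5x^2 - 2x - 7) − 177| < ϵ.

δ = min(1, ϵ/201)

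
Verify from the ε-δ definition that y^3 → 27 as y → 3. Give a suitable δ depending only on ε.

Let ε > 0. We seek δ > 0 with 0 < |y − 3| < δ ⇒ |y^3 − 27| < ε.
Factor: y^3 − 27 = (y − 3)(y^2 + 3y + 9), so |y^3 − 27| = |y − 3|·|y^2 + 3y + 9|.
Impose δ ≤ 1 so that |y| < 4; then |y^2 + 3y + 9| ≤ 37.
Hence |y^3 − 27| ≤ 37|y − 3|, which is < ε once |y − 3| < ε/37.
Take δ = min(1, ε/37). If 0 < |y − 3| < δ then both bounds hold and |y^3 − 27| ≤ 37|y − 3| < 37·(ε/37) = ε.

δ = min(1, ε/37)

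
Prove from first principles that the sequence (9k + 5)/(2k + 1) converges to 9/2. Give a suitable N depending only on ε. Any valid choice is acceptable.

N = (1/4)/ε

Let ε > 0 be given. For k ≥ 1, |(9k + 5)/(2k + 1) − (9/2)| = |1|/(2(2k + 1)) = 1/(2(2k + 1)).
Since 2k + 1 ≥ 2k for k ≥ 1, this is ≤ 1/(2·2k) = (1/4)/k.
So |(9k + 5)/(2k + 1) − (9/2)| < ε whenever k > (1/4)/ε.
Take N = (1/4)/ε. If k > N then |(9k + 5)/(2k + 1) − (9/2)| ≤ (1/4)/k < ε.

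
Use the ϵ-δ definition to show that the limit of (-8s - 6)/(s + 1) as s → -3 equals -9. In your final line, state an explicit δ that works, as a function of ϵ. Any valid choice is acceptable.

δ = min(1, ϵ)

Suppose ϵ > 0. We want δ > 0 with 0 < |s + 3| < δ ⇒ |(-8s - 6)/(s + 1) + 9| < ϵ.
Combining over a common denominator, (-8s - 6)/(s + 1) + 9 = [(-8s - 6)·(-2) − 18·(s + 1)] / [(-2)·(s + 1)] = -2(s + 3) / ((-2)(s + 1)).
So |(-8s - 6)/(s + 1) + 9| = 2|s + 3| / (2·|s + 1|).
Require δ ≤ 1, so |s + 1| ≥ |-2| − |s + 3| > 2 − 1 = 1.
Hence |(-8s - 6)/(s + 1) + 9| < 2|s + 3|/(2·1) = |s + 3|, which is < ϵ once |s + 3| < ϵ.
Take δ = min(1, ϵ). Then 0 < |s + 3| < δ forces both bounds, so |(-8s - 6)/(s + 1) + 9| < ϵ.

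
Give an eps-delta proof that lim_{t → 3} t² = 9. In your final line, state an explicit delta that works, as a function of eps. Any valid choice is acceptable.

delta = min(1, eps/7)

Let eps > 0 be given. We seek delta > 0 with 0 < |t − 3| < delta ⇒ |t² − 9| < eps.
Factor: t² − 9 = (t − 3)(t + 3), so |t² − 9| = |t − 3|·|t + 3|.
Impose delta ≤ 1 so that |t| < 4; then |t + 3| ≤ 7.
Hence |t² − 9| ≤ 7|t − 3|, which is < eps once |t − 3| < eps/7.
Take delta = min(1, eps/7). If 0 < |t − 3| < delta then both bounds hold and |t² − 9| ≤ 7|t − 3| < 7·(eps/7) = eps.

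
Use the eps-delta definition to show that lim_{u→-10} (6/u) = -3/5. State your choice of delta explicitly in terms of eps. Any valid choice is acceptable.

delta = min(5, (25/3)eps)

Let eps > 0. We seek delta > 0 such that 0 < |u + 10| < delta implies |6/u + 3/5| < eps.
|6/u + 3/5| = 6·|-10 − u|/(10·|u|) = 6|u + 10|/(10|u|).
Restrict delta ≤ 5. Then |u + 10| < 5 gives |u| > 5, so 10|u| > 50.
Then |6/u + 3/5| < 6|u + 10|/50, which is < eps when |u + 10| < (25/3)eps.
Take delta = min(5, (25/3)eps). Then 0 < |u + 10| < delta gives both |u + 10| < 5 and |u + 10| < (25/3)eps, so |6/u + 3/5| < eps.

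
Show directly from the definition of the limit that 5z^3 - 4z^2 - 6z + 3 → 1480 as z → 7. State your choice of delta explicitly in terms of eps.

Let eps > 0. We want delta > 0 such that 0 < |z − 7| < delta implies |(5z^3 - 4z^2 - 6z + 3) − 1480| < eps.
(5z^3 - 4z^2 - 6z + 3) − 1480 = 5z^3 - 4z^2 - 6z - 1477 = (z − 7)(5z^2 + 31z + 211).
So |(5z^3 - 4z^2 - 6z + 3) − 1480| = |z − 7|·|5z^2 + 31z + 211|.
Require delta ≤ 2. Then |z − 7| < 2 gives |z| < 9, and by the triangle inequality |5z^2 + 31z + 211| ≤ 5·9^2 + 31·9 + 211 = 895.
Hence |(5z^3 - 4z^2 - 6z + 3) − 1480| ≤ 895|z − 7| < eps provided |z − 7| < eps/895.
Choosing delta = min(2, eps/895) ensures both conditions, hence |(5z^3 - 4z^2 - 6z + 3) − 1480| < eps.

delta = min(2, eps/895)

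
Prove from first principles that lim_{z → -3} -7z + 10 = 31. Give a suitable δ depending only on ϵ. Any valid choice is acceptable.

δ = ϵ/7

Suppose ϵ > 0. We need δ > 0 so that 0 < |z + 3| < δ implies |(-7z + 10) − 31| < ϵ.
|(-7z + 10) − 31| = |-7z - 21| = 7|z + 3|.
Thus it suffices that |z + 3| < ϵ/7.
Choosing δ = ϵ/7 gives |(-7z + 10) − 31| = 7|z + 3| < ϵ whenever |z + 3| < δ.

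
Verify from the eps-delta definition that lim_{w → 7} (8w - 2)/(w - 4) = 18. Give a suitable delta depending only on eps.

delta = min(3/2, (3/20)eps)

Let eps > 0. We want delta > 0 with 0 < |w − 7| < delta ⇒ |(8w - 2)/(w - 4) − 18| < eps.
Combining over a common denominator, (8w - 2)/(w - 4) − 18 = [(8w - 2)·3 − 54·(w - 4)] / [3·(w - 4)] = -30(w − 7) / (3(w - 4)).
So |(8w - 2)/(w - 4) − 18| = 30|w − 7| / (3·|w − 4|).
Require delta ≤ 3/2, so |w − 4| ≥ |3| − |w − 7| > 3 − 3/2 = 3/2.
Hence |(8w - 2)/(w - 4) − 18| < 30|w − 7|/(3·(3/2)) = (20/3)|w − 7|, which is < eps once |w − 7| < (3/20)eps.
Take delta = min(3/2, (3/20)eps). Then 0 < |w − 7| < delta forces both bounds, so |(8w - 2)/(w - 4) − 18| < eps.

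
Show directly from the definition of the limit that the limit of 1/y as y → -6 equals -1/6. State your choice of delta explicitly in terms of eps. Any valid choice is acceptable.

Let eps > 0. We seek delta > 0 such that 0 < |y + 6| < delta implies |1/y + 1/6| < eps.
|1/y + 1/6| = |-6 − y|/(6·|y|) = |y + 6|/(6|y|).
Require delta ≤ 3 so that |y| > 6 − 3 = 3, hence 6|y| > 18.
Then |1/y + 1/6| < |y + 6|/18, which is < eps when |y + 6| < 18eps.
Take delta = min(3, 18eps). Then 0 < |y + 6| < delta gives both |y + 6| < 3 and |y + 6| < 18eps, so |1/y + 1/6| < eps.

delta = min(3, 18eps)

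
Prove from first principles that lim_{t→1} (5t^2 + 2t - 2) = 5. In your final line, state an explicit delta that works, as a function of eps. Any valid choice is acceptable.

Fix eps > 0. We want delta > 0 such that 0 < |t − 1| < delta implies |(5t^2 + 2t - 2) − 5| < eps.
(5t^2 + 2t - 2) − 5 = 5t^2 + 2t - 7 = (t − 1)(5t + 7).
So |(5t^2 + 2t - 2) − 5| = |t − 1|·|5t + 7|.
Require delta ≤ 2. Then |t − 1| < 2 gives |t| < 3, and by the triangle inequality |5t + 7| ≤ 5·3 + 7 = 22.
Hence |(5t^2 + 2t - 2) − 5| ≤ 22|t − 1| < eps provided |t − 1| < eps/22.
Take delta = min(2, eps/22). Then 0 < |t − 1| < delta gives both |t − 1| < 2 and |t − 1| < eps/22, so |(5t^2 + 2t - 2) − 5| < eps.

delta = min(2, eps/22)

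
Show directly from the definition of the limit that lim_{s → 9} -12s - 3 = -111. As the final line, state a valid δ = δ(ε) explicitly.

Let ε > 0 be given. We need δ > 0 so that 0 < |s − 9| < δ implies |(-12s - 3) + 111| < ε.
Since (-12s - 3) + 111 = -12(s − 9), we have |(-12s - 3) + 111| = 12|s − 9|.
Thus it suffices that |s − 9| < ε/12.
Take δ = ε/12. If 0 < |s − 9| < δ then |(-12s - 3) + 111| = 12|s − 9| < 12·(ε/12) = ε.

δ = ε/12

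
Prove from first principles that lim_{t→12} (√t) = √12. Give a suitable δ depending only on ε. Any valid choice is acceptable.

δ = min(12, √12·ε)

Suppose ε > 0. We want δ > 0 such that 0 < |t − 12| < δ implies |√t − √12| < ε.
Rationalise: √t − √12 = (t − 12)/(√t + √12), so |√t − √12| = |t − 12|/(√t + √12).
Restrict δ ≤ 12 so that |t − 12| < 12 forces t > 0, and then √t + √12 > √12.
Hence |√t − √12| < |t − 12|/√12, which is < ε once |t − 12| < √12·ε.
Take δ = min(12, √12·ε). If 0 < |t − 12| < δ then t > 0 and |√t − √12| < |t − 12|/√12 < ε.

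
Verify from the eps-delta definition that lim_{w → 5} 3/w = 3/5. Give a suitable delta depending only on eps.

delta = min(5/2, (25/6)eps)

Let eps > 0 be given. We seek delta > 0 such that 0 < |w − 5| < delta implies |3/w − (3/5)| < eps.
|3/w − (3/5)| = 3·|5 − w|/(5·|w|) = 3|w − 5|/(5|w|).
Restrict delta ≤ 5/2. Then |w − 5| < 5/2 gives |w| > 5/2, so 5|w| > 25/2.
Then |3/w − (3/5)| < 3|w − 5|/(25/2), which is < eps when |w − 5| < (25/6)eps.
Take delta = min(5/2, (25/6)eps). Then 0 < |w − 5| < delta gives both |w − 5| < 5/2 and |w − 5| < (25/6)eps, so |3/w − (3/5)| < eps.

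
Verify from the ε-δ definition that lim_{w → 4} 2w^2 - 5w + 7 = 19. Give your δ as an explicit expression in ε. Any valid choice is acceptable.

Fix ε > 0. We want δ > 0 such that 0 < |w − 4| < δ implies |(2w^2 - 5w + 7) − 19| < ε.
(2w^2 - 5w + 7) − 19 = 2w^2 - 5w - 12 = (w − 4)(2w + 3).
So |(2w^2 - 5w + 7) − 19| = |w − 4|·|2w + 3|.
Assume first that |w − 4| < 2, so |w| < 6. Then |2w + 3| ≤ 2·6 + 3 = 15.
Hence |(2w^2 - 5w + 7) − 19| ≤ 15|w − 4| < ε provided |w − 4| < ε/15.
Take δ = min(2, ε/15). Then 0 < |w − 4| < δ gives both |w − 4| < 2 and |w − 4| < ε/15, so |(2w^2 - 5w + 7) − 19| < ε.

δ = min(2, ε/15)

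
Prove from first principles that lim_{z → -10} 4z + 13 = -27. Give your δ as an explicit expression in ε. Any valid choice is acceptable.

Suppose ε > 0. We need δ > 0 so that 0 < |z + 10| < δ implies |(4z + 13) + 27| < ε.
|(4z + 13) + 27| = |4z + 40| = 4|z + 10|.
So 4|z + 10| < ε exactly when |z + 10| < ε/4.
Choosing δ = ε/4 gives |(4z + 13) + 27| = 4|z + 10| < ε whenever |z + 10| < δ.

δ = ε/4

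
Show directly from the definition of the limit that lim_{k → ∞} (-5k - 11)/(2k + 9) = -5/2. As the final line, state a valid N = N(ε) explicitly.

Suppose ε > 0. For k ≥ 1, |(-5k - 11)/(2k + 9) + 5/2| = |23|/(2(2k + 9)) = 23/(2(2k + 9)).
Since 2k + 9 ≥ 2k for k ≥ 1, this is ≤ 23/(2·2k) = (23/4)/k.
So |(-5k - 11)/(2k + 9) + 5/2| < ε whenever k > (23/4)/ε.
Take N = (23/4)/ε. If k > N then |(-5k - 11)/(2k + 9) + 5/2| ≤ (23/4)/k < ε.

N = (23/4)/ε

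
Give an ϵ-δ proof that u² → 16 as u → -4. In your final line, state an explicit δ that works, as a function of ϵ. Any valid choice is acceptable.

Let ϵ > 0. We seek δ > 0 with 0 < |u + 4| < δ ⇒ |u² − 16| < ϵ.
Factor: u² − 16 = (u + 4)(u - 4), so |u² − 16| = |u + 4|·|u - 4|.
Impose δ ≤ 1 so that |u| < 5; then |u - 4| ≤ 9.
Hence |u² − 16| ≤ 9|u + 4|, which is < ϵ once |u + 4| < ϵ/9.
Take δ = min(1, ϵ/9). If 0 < |u + 4| < δ then both bounds hold and |u² − 16| ≤ 9|u + 4| < 9·(ϵ/9) = ϵ.

δ = min(1, ϵ/9)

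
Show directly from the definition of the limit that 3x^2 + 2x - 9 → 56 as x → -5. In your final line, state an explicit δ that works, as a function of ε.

δ = min(1, ε/31)

Fix ε > 0. We want δ > 0 such that 0 < |x + 5| < δ implies |(3x^2 + 2x - 9) − 56| < ε.
(3x^2 + 2x - 9) − 56 = 3x^2 + 2x - 65 = (x + 5)(3x - 13).
So |(3x^2 + 2x - 9) − 56| = |x + 5|·|3x - 13|.
Assume first that |x + 5| < 1, so |x| < 6. Then |3x - 13| ≤ 3·6 + 13 = 31.
Hence |(3x^2 + 2x - 9) − 56| ≤ 31|x + 5| < ε provided |x + 5| < ε/31.
Choosing δ = min(1, ε/31) ensures both conditions, hence |(3x^2 + 2x - 9) − 56| < ε.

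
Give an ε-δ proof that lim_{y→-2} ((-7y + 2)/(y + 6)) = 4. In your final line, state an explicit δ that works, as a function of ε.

Let ε > 0. We want δ > 0 with 0 < |y + 2| < δ ⇒ |(-7y + 2)/(y + 6) − 4| < ε.
Combining over a common denominator, (-7y + 2)/(y + 6) − 4 = [(-7y + 2)·4 − 16·(y + 6)] / [4·(y + 6)] = -44(y + 2) / (4(y + 6)).
So |(-7y + 2)/(y + 6) − 4| = 44|y + 2| / (4·|y + 6|).
Restrict δ ≤ 2. Then |y + 2| < 2 gives |y + 6| = |(y + 2) + 4| ≥ 4 − 2 = 2.
Hence |(-7y + 2)/(y + 6) − 4| < 44|y + 2|/(4·2) = (11/2)|y + 2|, which is < ε once |y + 2| < (2/11)ε.
Take δ = min(2, (2/11)ε). Then 0 < |y + 2| < δ forces both bounds, so |(-7y + 2)/(y + 6) − 4| < ε.

δ = min(2, (2/11)ε)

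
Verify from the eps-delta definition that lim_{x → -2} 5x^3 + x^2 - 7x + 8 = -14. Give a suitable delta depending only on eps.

Let eps > 0 be given. We want delta > 0 such that 0 < |x + 2| < delta implies |(5x^3 + x^2 - 7x + 8) + 14| < eps.
(5x^3 + x^2 - 7x + 8) + 14 = 5x^3 + x^2 - 7x + 22 = (x + 2)(5x^2 - 9x + 11).
So |(5x^3 + x^2 - 7x + 8) + 14| = |x + 2|·|5x^2 - 9x + 11|.
Require delta ≤ 2. Then |x + 2| < 2 gives |x| < 4, and by the triangle inequality |5x^2 - 9x + 11| ≤ 5·4^2 + 9·4 + 11 = 127.
Hence |(5x^3 + x^2 - 7x + 8) + 14| ≤ 127|x + 2| < eps provided |x + 2| < eps/127.
Take delta = min(2, eps/127). Then 0 < |x + 2| < delta gives both |x + 2| < 2 and |x + 2| < eps/127, so |(5x^3 + x^2 - 7x + 8) + 14| < eps.

delta = min(2, eps/127)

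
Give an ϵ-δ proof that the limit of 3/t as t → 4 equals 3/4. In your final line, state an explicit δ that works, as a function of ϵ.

δ = min(2, (8/3)ϵ)

Let ϵ > 0. We seek δ > 0 such that 0 < |t − 4| < δ implies |3/t − (3/4)| < ϵ.
|3/t − (3/4)| = 3·|4 − t|/(4·|t|) = 3|t − 4|/(4|t|).
Restrict δ ≤ 2. Then |t − 4| < 2 gives |t| > 2, so 4|t| > 8.
Then |3/t − (3/4)| < 3|t − 4|/8, which is < ϵ when |t − 4| < (8/3)ϵ.
Take δ = min(2, (8/3)ϵ). Then 0 < |t − 4| < δ gives both |t − 4| < 2 and |t − 4| < (8/3)ϵ, so |3/t − (3/4)| < ϵ.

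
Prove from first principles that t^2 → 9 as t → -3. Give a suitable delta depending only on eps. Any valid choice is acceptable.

delta = min(1, eps/7)

Suppose eps > 0. We seek delta > 0 with 0 < |t + 3| < delta ⇒ |t^2 − 9| < eps.
Factor: t^2 − 9 = (t + 3)(t - 3), so |t^2 − 9| = |t + 3|·|t - 3|.
Restrict delta ≤ 1. Then |t + 3| < 1 gives |t| < 4, so by the triangle inequality |t - 3| ≤ 4 + 3 = 7.
Hence |t^2 − 9| ≤ 7|t + 3|, which is < eps once |t + 3| < eps/7.
Take delta = min(1, eps/7). If 0 < |t + 3| < delta then both bounds hold and |t^2 − 9| ≤ 7|t + 3| < 7·(eps/7) = eps.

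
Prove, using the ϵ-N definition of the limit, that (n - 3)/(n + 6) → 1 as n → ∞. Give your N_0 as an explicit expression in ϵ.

Fix ϵ > 0. For n ≥ 1, |(n - 3)/(n + 6) − 1| = |-9|/((n + 6)) = 9/((n + 6)).
Since n + 6 ≥ n for n ≥ 1, this is ≤ 9/(n) = 9/n.
So |(n - 3)/(n + 6) − 1| < ϵ whenever n > 9/ϵ.
Take N_0 = 9/ϵ. If n > N_0 then |(n - 3)/(n + 6) − 1| ≤ 9/n < ϵ.

N_0 = 9/ϵ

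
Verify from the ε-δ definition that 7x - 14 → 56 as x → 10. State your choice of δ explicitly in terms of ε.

δ = ε/7

Fix ε > 0. We need δ > 0 so that 0 < |x − 10| < δ implies |(7x - 14) − 56| < ε.
Since (7x - 14) − 56 = 7(x − 10), we have |(7x - 14) − 56| = 7|x − 10|.
So 7|x − 10| < ε exactly when |x − 10| < ε/7.
Take δ = ε/7. If 0 < |x − 10| < δ then |(7x - 14) − 56| = 7|x − 10| < 7·(ε/7) = ε.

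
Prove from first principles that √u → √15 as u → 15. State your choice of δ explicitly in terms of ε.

δ = min(15, √15·ε)

Let ε > 0 be given. We want δ > 0 such that 0 < |u − 15| < δ implies |√u − √15| < ε.
Rationalise: √u − √15 = (u − 15)/(√u + √15), so |√u − √15| = |u − 15|/(√u + √15).
Restrict δ ≤ 15 so that |u − 15| < 15 forces u > 0, and then √u + √15 > √15.
Hence |√u − √15| < |u − 15|/√15, which is < ε once |u − 15| < √15·ε.
Take δ = min(15, √15·ε). If 0 < |u − 15| < δ then u > 0 and |√u − √15| < |u − 15|/√15 < ε.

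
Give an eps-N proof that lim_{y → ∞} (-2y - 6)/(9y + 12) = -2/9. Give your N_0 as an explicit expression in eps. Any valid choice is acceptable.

Suppose eps > 0. We seek N_0 > 0 such that y > N_0 implies |(-2y - 6)/(9y + 12) + 2/9| < eps.
(-2y - 6)/(9y + 12) + 2/9 = (9(-2y - 6) − (-2)(9y + 12)) / (9(9y + 12)) = -30/(9(9y + 12)).
For y > 0 we have 9y + 12 > 9y, so |(-2y - 6)/(9y + 12) + 2/9| = 30/(9(9y + 12)) < 30/(9·9y) = (10/27)/y.
Thus |(-2y - 6)/(9y + 12) + 2/9| < eps whenever y > (10/27)/eps.
Take N_0 = (10/27)/eps. If y > N_0 then |(-2y - 6)/(9y + 12) + 2/9| < (10/27)/y < eps.

N_0 = (10/27)/eps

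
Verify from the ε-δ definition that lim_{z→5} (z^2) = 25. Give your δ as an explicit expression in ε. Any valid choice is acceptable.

Let ε > 0. We seek δ > 0 with 0 < |z − 5| < δ ⇒ |z^2 − 25| < ε.
Factor: z^2 − 25 = (z − 5)(z + 5), so |z^2 − 25| = |z − 5|·|z + 5|.
Restrict δ ≤ 1. Then |z − 5| < 1 gives |z| < 6, so by the triangle inequality |z + 5| ≤ 6 + 5 = 11.
Hence |z^2 − 25| ≤ 11|z − 5|, which is < ε once |z − 5| < ε/11.
Take δ = min(1, ε/11). If 0 < |z − 5| < δ then both bounds hold and |z^2 − 25| ≤ 11|z − 5| < 11·(ε/11) = ε.

δ = min(1, ε/11)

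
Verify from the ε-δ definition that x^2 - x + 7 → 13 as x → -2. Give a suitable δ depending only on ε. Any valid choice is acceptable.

Suppose ε > 0. We want δ > 0 such that 0 < |x + 2| < δ implies |(x^2 - x + 7) − 13| < ε.
(x^2 - x + 7) − 13 = x^2 - x - 6 = (x + 2)(x - 3).
So |(x^2 - x + 7) − 13| = |x + 2|·|x - 3|.
Require δ ≤ 1. Then |x + 2| < 1 gives |x| < 3, and by the triangle inequality |x - 3| ≤ 3 + 3 = 6.
Hence |(x^2 - x + 7) − 13| ≤ 6|x + 2| < ε provided |x + 2| < ε/6.
Choosing δ = min(1, ε/6) ensures both conditions, hence |(x^2 - x + 7) − 13| < ε.

δ = min(1, ε/6)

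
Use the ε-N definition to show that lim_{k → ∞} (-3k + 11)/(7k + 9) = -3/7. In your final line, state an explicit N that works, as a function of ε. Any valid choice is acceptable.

Fix ε > 0. For k ≥ 1, |(-3k + 11)/(7k + 9) + 3/7| = |104|/(7(7k + 9)) = 104/(7(7k + 9)).
Since 7k + 9 ≥ 7k for k ≥ 1, this is ≤ 104/(7·7k) = (104/49)/k.
So |(-3k + 11)/(7k + 9) + 3/7| < ε whenever k > (104/49)/ε.
Take N = (104/49)/ε. If k > N then |(-3k + 11)/(7k + 9) + 3/7| ≤ (104/49)/k < ε.

N = (104/49)/ε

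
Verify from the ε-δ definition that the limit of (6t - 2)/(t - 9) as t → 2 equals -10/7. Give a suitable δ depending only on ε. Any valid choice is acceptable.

δ = min(7/2, (49/104)ε)

Let ε > 0 be given. We want δ > 0 with 0 < |t − 2| < δ ⇒ |(6t - 2)/(t - 9) + 10/7| < ε.
Combining over a common denominator, (6t - 2)/(t - 9) + 10/7 = [(6t - 2)·(-7) − 10·(t - 9)] / [(-7)·(t - 9)] = -52(t − 2) / ((-7)(t - 9)).
So |(6t - 2)/(t - 9) + 10/7| = 52|t − 2| / (7·|t − 9|).
Require δ ≤ 7/2, so |t − 9| ≥ |-7| − |t − 2| > 7 − 7/2 = 7/2.
Hence |(6t - 2)/(t - 9) + 10/7| < 52|t − 2|/(7·(7/2)) = (104/49)|t − 2|, which is < ε once |t − 2| < (49/104)ε.
Take δ = min(7/2, (49/104)ε). Then 0 < |t − 2| < δ forces both bounds, so |(6t - 2)/(t - 9) + 10/7| < ε.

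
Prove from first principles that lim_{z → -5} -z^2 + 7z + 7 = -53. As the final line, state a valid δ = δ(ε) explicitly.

Let ε > 0 be given. We want δ > 0 such that 0 < |z + 5| < δ implies |(-z^2 + 7z + 7) + 53| < ε.
(-z^2 + 7z + 7) + 53 = -z^2 + 7z + 60 = (z + 5)(-z + 12).
So |(-z^2 + 7z + 7) + 53| = |z + 5|·|-z + 12|.
Assume first that |z + 5| < 1, so |z| < 6. Then |-z + 12| ≤ 6 + 12 = 18.
Hence |(-z^2 + 7z + 7) + 53| ≤ 18|z + 5| < ε provided |z + 5| < ε/18.
Take δ = min(1, ε/18). Then 0 < |z + 5| < δ gives both |z + 5| < 1 and |z + 5| < ε/18, so |(-z^2 + 7z + 7) + 53| < ε.

δ = min(1, ε/18)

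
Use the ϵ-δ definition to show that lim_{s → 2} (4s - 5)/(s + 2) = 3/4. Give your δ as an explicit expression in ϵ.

Let ϵ > 0 be given. We want δ > 0 with 0 < |s − 2| < δ ⇒ |(4s - 5)/(s + 2) − (3/4)| < ϵ.
Combining over a common denominator, (4s - 5)/(s + 2) − (3/4) = [(4s - 5)·4 − 3·(s + 2)] / [4·(s + 2)] = 13(s − 2) / (4(s + 2)).
So |(4s - 5)/(s + 2) − (3/4)| = 13|s − 2| / (4·|s + 2|).
Require δ ≤ 2, so |s + 2| ≥ |4| − |s − 2| > 4 − 2 = 2.
Hence |(4s - 5)/(s + 2) − (3/4)| < 13|s − 2|/(4·2) = (13/8)|s − 2|, which is < ϵ once |s − 2| < (8/13)ϵ.
Take δ = min(2, (8/13)ϵ). Then 0 < |s − 2| < δ forces both bounds, so |(4s - 5)/(s + 2) − (3/4)| < ϵ.

δ = min(2, (8/13)ϵ)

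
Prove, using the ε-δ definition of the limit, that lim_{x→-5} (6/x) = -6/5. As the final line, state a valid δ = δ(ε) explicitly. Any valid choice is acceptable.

Fix ε > 0. We seek δ > 0 such that 0 < |x + 5| < δ implies |6/x + 6/5| < ε.
|6/x + 6/5| = 6·|-5 − x|/(5·|x|) = 6|x + 5|/(5|x|).
Restrict δ ≤ 5/2. Then |x + 5| < 5/2 gives |x| > 5/2, so 5|x| > 25/2.
Then |6/x + 6/5| < 6|x + 5|/(25/2), which is < ε when |x + 5| < (25/12)ε.
Take δ = min(5/2, (25/12)ε). Then 0 < |x + 5| < δ gives both |x + 5| < 5/2 and |x + 5| < (25/12)ε, so |6/x + 6/5| < ε.

δ = min(5/2, (25/12)ε)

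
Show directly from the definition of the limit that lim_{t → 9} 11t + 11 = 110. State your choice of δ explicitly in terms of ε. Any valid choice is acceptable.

Let ε > 0 be given. We need δ > 0 so that 0 < |t − 9| < δ implies |(11t + 11) − 110| < ε.
|(11t + 11) − 110| = |11t - 99| = 11|t − 9|.
Thus it suffices that |t − 9| < ε/11.
Choosing δ = ε/11 gives |(11t + 11) − 110| = 11|t − 9| < ε whenever |t − 9| < δ.

δ = ε/11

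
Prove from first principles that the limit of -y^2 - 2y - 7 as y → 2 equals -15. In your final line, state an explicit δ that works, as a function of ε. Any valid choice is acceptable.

Let ε > 0 be given. We want δ > 0 such that 0 < |y − 2| < δ implies |(-y^2 - 2y - 7) + 15| < ε.
(-y^2 - 2y - 7) + 15 = -y^2 - 2y + 8 = (y − 2)(-y - 4).
So |(-y^2 - 2y - 7) + 15| = |y − 2|·|-y - 4|.
Require δ ≤ 2. Then |y − 2| < 2 gives |y| < 4, and by the triangle inequality |-y - 4| ≤ 4 + 4 = 8.
Hence |(-y^2 - 2y - 7) + 15| ≤ 8|y − 2| < ε provided |y − 2| < ε/8.
Choosing δ = min(2, ε/8) ensures both conditions, hence |(-y^2 - 2y - 7) + 15| < ε.

δ = min(2, ε/8)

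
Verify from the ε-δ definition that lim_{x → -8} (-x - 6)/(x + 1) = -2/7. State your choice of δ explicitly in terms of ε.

δ = min(7/2, (49/10)ε)

Fix ε > 0. We want δ > 0 with 0 < |x + 8| < δ ⇒ |(-x - 6)/(x + 1) + 2/7| < ε.
Combining over a common denominator, (-x - 6)/(x + 1) + 2/7 = [(-x - 6)·(-7) − 2·(x + 1)] / [(-7)·(x + 1)] = 5(x + 8) / ((-7)(x + 1)).
So |(-x - 6)/(x + 1) + 2/7| = 5|x + 8| / (7·|x + 1|).
Restrict δ ≤ 7/2. Then |x + 8| < 7/2 gives |x + 1| = |(x + 8) + (-7)| ≥ 7 − 7/2 = 7/2.
Hence |(-x - 6)/(x + 1) + 2/7| < 5|x + 8|/(7·(7/2)) = (10/49)|x + 8|, which is < ε once |x + 8| < (49/10)ε.
Take δ = min(7/2, (49/10)ε). Then 0 < |x + 8| < δ forces both bounds, so |(-x - 6)/(x + 1) + 2/7| < ε.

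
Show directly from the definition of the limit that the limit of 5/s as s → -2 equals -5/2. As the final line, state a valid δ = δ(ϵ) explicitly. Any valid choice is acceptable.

Fix ϵ > 0. We seek δ > 0 such that 0 < |s + 2| < δ implies |5/s + 5/2| < ϵ.
|5/s + 5/2| = 5·|-2 − s|/(2·|s|) = 5|s + 2|/(2|s|).
Require δ ≤ 1 so that |s| > 2 − 1 = 1, hence 2|s| > 2.
Then |5/s + 5/2| < 5|s + 2|/2, which is < ϵ when |s + 2| < (2/5)ϵ.
Take δ = min(1, (2/5)ϵ). Then 0 < |s + 2| < δ gives both |s + 2| < 1 and |s + 2| < (2/5)ϵ, so |5/s + 5/2| < ϵ.

δ = min(1, (2/5)ϵ)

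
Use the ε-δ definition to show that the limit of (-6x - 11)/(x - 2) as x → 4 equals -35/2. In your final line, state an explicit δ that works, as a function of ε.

δ = min(1, (2/23)ε)

Let ε > 0 be given. We want δ > 0 with 0 < |x − 4| < δ ⇒ |(-6x - 11)/(x - 2) + 35/2| < ε.
Combining over a common denominator, (-6x - 11)/(x - 2) + 35/2 = [(-6x - 11)·2 − (-35)·(x - 2)] / [2·(x - 2)] = 23(x − 4) / (2(x - 2)).
So |(-6x - 11)/(x - 2) + 35/2| = 23|x − 4| / (2·|x − 2|).
Restrict δ ≤ 1. Then |x − 4| < 1 gives |x − 2| = |(x − 4) + 2| ≥ 2 − 1 = 1.
Hence |(-6x - 11)/(x - 2) + 35/2| < 23|x − 4|/(2·1) = (23/2)|x − 4|, which is < ε once |x − 4| < (2/23)ε.
Take δ = min(1, (2/23)ε). Then 0 < |x − 4| < δ forces both bounds, so |(-6x - 11)/(x - 2) + 35/2| < ε.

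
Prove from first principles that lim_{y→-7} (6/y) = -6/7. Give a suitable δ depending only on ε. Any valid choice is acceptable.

δ = min(7/2, (49/12)ε)

Let ε > 0. We seek δ > 0 such that 0 < |y + 7| < δ implies |6/y + 6/7| < ε.
|6/y + 6/7| = 6·|-7 − y|/(7·|y|) = 6|y + 7|/(7|y|).
Require δ ≤ 7/2 so that |y| > 7 − 7/2 = 7/2, hence 7|y| > 49/2.
Then |6/y + 6/7| < 6|y + 7|/(49/2), which is < ε when |y + 7| < (49/12)ε.
Take δ = min(7/2, (49/12)ε). Then 0 < |y + 7| < δ gives both |y + 7| < 7/2 and |y + 7| < (49/12)ε, so |6/y + 6/7| < ε.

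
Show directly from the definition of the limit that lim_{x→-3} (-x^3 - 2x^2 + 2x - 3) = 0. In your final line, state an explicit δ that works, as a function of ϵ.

Let ϵ > 0. We want δ > 0 such that 0 < |x + 3| < δ implies |(-x^3 - 2x^2 + 2x - 3)| < ϵ.
(-x^3 - 2x^2 + 2x - 3) = -x^3 - 2x^2 + 2x - 3 = (x + 3)(-x^2 + x - 1).
So |(-x^3 - 2x^2 + 2x - 3)| = |x + 3|·|-x^2 + x - 1|.
Require δ ≤ 1. Then |x + 3| < 1 gives |x| < 4, and by the triangle inequality |-x^2 + x - 1| ≤ 4^2 + 4 + 1 = 21.
Hence |(-x^3 - 2x^2 + 2x - 3)| ≤ 21|x + 3| < ϵ provided |x + 3| < ϵ/21.
Take δ = min(1, ϵ/21). Then 0 < |x + 3| < δ gives both |x + 3| < 1 and |x + 3| < ϵ/21, so |(-x^3 - 2x^2 + 2x - 3)| < ϵ.

δ = min(1, ϵ/21)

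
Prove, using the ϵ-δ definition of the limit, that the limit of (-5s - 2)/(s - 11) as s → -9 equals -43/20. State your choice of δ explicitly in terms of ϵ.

Fix ϵ > 0. We want δ > 0 with 0 < |s + 9| < δ ⇒ |(-5s - 2)/(s - 11) + 43/20| < ϵ.
Combining over a common denominator, (-5s - 2)/(s - 11) + 43/20 = [(-5s - 2)·(-20) − 43·(s - 11)] / [(-20)·(s - 11)] = 57(s + 9) / ((-20)(s - 11)).
So |(-5s - 2)/(s - 11) + 43/20| = 57|s + 9| / (20·|s − 11|).
Require δ ≤ 10, so |s − 11| ≥ |-20| − |s + 9| > 20 − 10 = 10.
Hence |(-5s - 2)/(s - 11) + 43/20| < 57|s + 9|/(20·10) = (57/200)|s + 9|, which is < ϵ once |s + 9| < (200/57)ϵ.
Take δ = min(10, (200/57)ϵ). Then 0 < |s + 9| < δ forces both bounds, so |(-5s - 2)/(s - 11) + 43/20| < ϵ.

δ = min(10, (200/57)ϵ)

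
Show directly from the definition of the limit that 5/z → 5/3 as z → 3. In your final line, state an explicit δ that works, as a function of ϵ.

δ = min(3/2, (9/10)ϵ)

Suppose ϵ > 0. We seek δ > 0 such that 0 < |z − 3| < δ implies |5/z − (5/3)| < ϵ.
|5/z − (5/3)| = 5·|3 − z|/(3·|z|) = 5|z − 3|/(3|z|).
Restrict δ ≤ 3/2. Then |z − 3| < 3/2 gives |z| > 3/2, so 3|z| > 9/2.
Then |5/z − (5/3)| < 5|z − 3|/(9/2), which is < ϵ when |z − 3| < (9/10)ϵ.
Take δ = min(3/2, (9/10)ϵ). Then 0 < |z − 3| < δ gives both |z − 3| < 3/2 and |z − 3| < (9/10)ϵ, so |5/z − (5/3)| < ϵ.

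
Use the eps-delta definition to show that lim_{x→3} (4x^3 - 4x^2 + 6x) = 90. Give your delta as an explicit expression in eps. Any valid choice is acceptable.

Let eps > 0. We want delta > 0 such that 0 < |x − 3| < delta implies |(4x^3 - 4x^2 + 6x) − 90| < eps.
(4x^3 - 4x^2 + 6x) − 90 = 4x^3 - 4x^2 + 6x - 90 = (x − 3)(4x^2 + 8x + 30).
So |(4x^3 - 4x^2 + 6x) − 90| = |x − 3|·|4x^2 + 8x + 30|.
Assume first that |x − 3| < 1, so |x| < 4. Then |4x^2 + 8x + 30| ≤ 4·4^2 + 8·4 + 30 = 126.
Hence |(4x^3 - 4x^2 + 6x) − 90| ≤ 126|x − 3| < eps provided |x − 3| < eps/126.
Choosing delta = min(1, eps/126) ensures both conditions, hence |(4x^3 - 4x^2 + 6x) − 90| < eps.

delta = min(1, eps/126)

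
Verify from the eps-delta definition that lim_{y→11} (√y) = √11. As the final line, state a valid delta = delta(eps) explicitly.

Suppose eps > 0. We want delta > 0 such that 0 < |y − 11| < delta implies |√y − √11| < eps.
Multiplying by the conjugate, |√y − √11| = |y − 11|/(√y + √11).
Restrict delta ≤ 11 so that |y − 11| < 11 forces y > 0, and then √y + √11 > √11.
Hence |√y − √11| < |y − 11|/√11, which is < eps once |y − 11| < √11·eps.
Take delta = min(11, √11·eps). If 0 < |y − 11| < delta then y > 0 and |√y − √11| < |y − 11|/√11 < eps.

delta = min(11, √11·eps)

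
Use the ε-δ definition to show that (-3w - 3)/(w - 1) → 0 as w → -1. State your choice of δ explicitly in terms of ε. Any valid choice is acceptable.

Let ε > 0. We want δ > 0 with 0 < |w + 1| < δ ⇒ |(-3w - 3)/(w - 1) − 0| < ε.
Combining over a common denominator, (-3w - 3)/(w - 1) − 0 = [(-3w - 3)·(-2) − 0·(w - 1)] / [(-2)·(w - 1)] = 6(w + 1) / ((-2)(w - 1)).
So |(-3w - 3)/(w - 1) − 0| = 6|w + 1| / (2·|w − 1|).
Require δ ≤ 1, so |w − 1| ≥ |-2| − |w + 1| > 2 − 1 = 1.
Hence |(-3w - 3)/(w - 1) − 0| < 6|w + 1|/(2·1) = 3|w + 1|, which is < ε once |w + 1| < (1/3)ε.
Take δ = min(1, (1/3)ε). Then 0 < |w + 1| < δ forces both bounds, so |(-3w - 3)/(w - 1) − 0| < ε.

δ = min(1, (1/3)ε)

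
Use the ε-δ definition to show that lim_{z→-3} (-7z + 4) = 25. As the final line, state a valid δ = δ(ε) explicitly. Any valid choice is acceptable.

Suppose ε > 0. We need δ > 0 so that 0 < |z + 3| < δ implies |(-7z + 4) − 25| < ε.
Since (-7z + 4) − 25 = -7(z + 3), we have |(-7z + 4) − 25| = 7|z + 3|.
Thus it suffices that |z + 3| < ε/7.
Choosing δ = ε/7 gives |(-7z + 4) − 25| = 7|z + 3| < ε whenever |z + 3| < δ.

δ = ε/7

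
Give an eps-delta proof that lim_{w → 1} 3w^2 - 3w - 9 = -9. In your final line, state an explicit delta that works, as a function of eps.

Let eps > 0 be given. We want delta > 0 such that 0 < |w − 1| < delta implies |(3w^2 - 3w - 9) + 9| < eps.
(3w^2 - 3w - 9) + 9 = 3w^2 - 3w = (w − 1)(3w).
So |(3w^2 - 3w - 9) + 9| = |w − 1|·|3w|.
Require delta ≤ 1. Then |w − 1| < 1 gives |w| < 2, and by the triangle inequality |3w| ≤ 3·2 = 6.
Hence |(3w^2 - 3w - 9) + 9| ≤ 6|w − 1| < eps provided |w − 1| < eps/6.
Choosing delta = min(1, eps/6) ensures both conditions, hence |(3w^2 - 3w - 9) + 9| < eps.

delta = min(1, eps/6)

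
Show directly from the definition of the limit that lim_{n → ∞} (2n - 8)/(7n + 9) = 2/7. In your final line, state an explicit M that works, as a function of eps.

M = (74/49)/eps

Suppose eps > 0. For n ≥ 1, |(2n - 8)/(7n + 9) − (2/7)| = |-74|/(7(7n + 9)) = 74/(7(7n + 9)).
Since 7n + 9 ≥ 7n for n ≥ 1, this is ≤ 74/(7·7n) = (74/49)/n.
So |(2n - 8)/(7n + 9) − (2/7)| < eps whenever n > (74/49)/eps.
Take M = (74/49)/eps. If n > M then |(2n - 8)/(7n + 9) − (2/7)| ≤ (74/49)/n < eps.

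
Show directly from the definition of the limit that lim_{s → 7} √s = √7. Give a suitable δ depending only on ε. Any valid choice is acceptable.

Suppose ε > 0. We want δ > 0 such that 0 < |s − 7| < δ implies |√s − √7| < ε.
Rationalise: √s − √7 = (s − 7)/(√s + √7), so |√s − √7| = |s − 7|/(√s + √7).
Restrict δ ≤ 7 so that |s − 7| < 7 forces s > 0, and then √s + √7 > √7.
Hence |√s − √7| < |s − 7|/√7, which is < ε once |s − 7| < √7·ε.
Take δ = min(7, √7·ε). If 0 < |s − 7| < δ then s > 0 and |√s − √7| < |s − 7|/√7 < ε.

δ = min(7, √7·ε)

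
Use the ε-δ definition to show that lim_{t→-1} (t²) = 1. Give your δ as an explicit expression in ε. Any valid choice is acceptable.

δ = min(1, ε/3)

Let ε > 0. We seek δ > 0 with 0 < |t + 1| < δ ⇒ |t² − 1| < ε.
Factor: t² − 1 = (t + 1)(t - 1), so |t² − 1| = |t + 1|·|t - 1|.
Restrict δ ≤ 1. Then |t + 1| < 1 gives |t| < 2, so by the triangle inequality |t - 1| ≤ 2 + 1 = 3.
Hence |t² − 1| ≤ 3|t + 1|, which is < ε once |t + 1| < ε/3.
Take δ = min(1, ε/3). If 0 < |t + 1| < δ then both bounds hold and |t² − 1| ≤ 3|t + 1| < 3·(ε/3) = ε.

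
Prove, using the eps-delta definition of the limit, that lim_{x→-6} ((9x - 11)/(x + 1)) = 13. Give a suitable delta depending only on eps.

delta = min(5/2, (5/8)eps)

Let eps > 0. We want delta > 0 with 0 < |x + 6| < delta ⇒ |(9x - 11)/(x + 1) − 13| < eps.
Combining over a common denominator, (9x - 11)/(x + 1) − 13 = [(9x - 11)·(-5) − (-65)·(x + 1)] / [(-5)·(x + 1)] = 20(x + 6) / ((-5)(x + 1)).
So |(9x - 11)/(x + 1) − 13| = 20|x + 6| / (5·|x + 1|).
Restrict delta ≤ 5/2. Then |x + 6| < 5/2 gives |x + 1| = |(x + 6) + (-5)| ≥ 5 − 5/2 = 5/2.
Hence |(9x - 11)/(x + 1) − 13| < 20|x + 6|/(5·(5/2)) = (8/5)|x + 6|, which is < eps once |x + 6| < (5/8)eps.
Take delta = min(5/2, (5/8)eps). Then 0 < |x + 6| < delta forces both bounds, so |(9x - 11)/(x + 1) − 13| < eps.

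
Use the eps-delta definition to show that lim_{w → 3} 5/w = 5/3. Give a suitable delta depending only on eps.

Let eps > 0 be given. We seek delta > 0 such that 0 < |w − 3| < delta implies |5/w − (5/3)| < eps.
|5/w − (5/3)| = 5·|3 − w|/(3·|w|) = 5|w − 3|/(3|w|).
Require delta ≤ 3/2 so that |w| > 3 − 3/2 = 3/2, hence 3|w| > 9/2.
Then |5/w − (5/3)| < 5|w − 3|/(9/2), which is < eps when |w − 3| < (9/10)eps.
Take delta = min(3/2, (9/10)eps). Then 0 < |w − 3| < delta gives both |w − 3| < 3/2 and |w − 3| < (9/10)eps, so |5/w − (5/3)| < eps.

delta = min(3/2, (9/10)eps)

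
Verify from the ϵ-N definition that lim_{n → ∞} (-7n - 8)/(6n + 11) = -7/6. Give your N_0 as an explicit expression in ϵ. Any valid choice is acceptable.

N_0 = (29/36)/ϵ

Fix ϵ > 0. For n ≥ 1, |(-7n - 8)/(6n + 11) + 7/6| = |29|/(6(6n + 11)) = 29/(6(6n + 11)).
Since 6n + 11 ≥ 6n for n ≥ 1, this is ≤ 29/(6·6n) = (29/36)/n.
So |(-7n - 8)/(6n + 11) + 7/6| < ϵ whenever n > (29/36)/ϵ.
Take N_0 = (29/36)/ϵ. If n > N_0 then |(-7n - 8)/(6n + 11) + 7/6| ≤ (29/36)/n < ϵ.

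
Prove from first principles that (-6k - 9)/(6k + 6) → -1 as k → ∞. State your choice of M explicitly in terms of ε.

Let ε > 0 be given. For k ≥ 1, |(-6k - 9)/(6k + 6) + 1| = |-18|/(6(6k + 6)) = 18/(6(6k + 6)).
Since 6k + 6 ≥ 6k for k ≥ 1, this is ≤ 18/(6·6k) = (1/2)/k.
So |(-6k - 9)/(6k + 6) + 1| < ε whenever k > (1/2)/ε.
Take M = (1/2)/ε. If k > M then |(-6k - 9)/(6k + 6) + 1| ≤ (1/2)/k < ε.

M = (1/2)/ε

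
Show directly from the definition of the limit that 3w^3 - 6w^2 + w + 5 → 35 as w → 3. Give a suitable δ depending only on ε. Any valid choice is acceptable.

Fix ε > 0. We want δ > 0 such that 0 < |w − 3| < δ implies |(3w^3 - 6w^2 + w + 5) − 35| < ε.
(3w^3 - 6w^2 + w + 5) − 35 = 3w^3 - 6w^2 + w - 30 = (w − 3)(3w^2 + 3w + 10).
So |(3w^3 - 6w^2 + w + 5) − 35| = |w − 3|·|3w^2 + 3w + 10|.
Require δ ≤ 1. Then |w − 3| < 1 gives |w| < 4, and by the triangle inequality |3w^2 + 3w + 10| ≤ 3·4^2 + 3·4 + 10 = 70.
Hence |(3w^3 - 6w^2 + w + 5) − 35| ≤ 70|w − 3| < ε provided |w − 3| < ε/70.
Take δ = min(1, ε/70). Then 0 < |w − 3| < δ gives both |w − 3| < 1 and |w − 3| < ε/70, so |(3w^3 - 6w^2 + w + 5) − 35| < ε.

δ = min(1, ε/70)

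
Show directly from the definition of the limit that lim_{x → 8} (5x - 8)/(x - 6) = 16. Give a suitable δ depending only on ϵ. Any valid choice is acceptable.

δ = min(1, (1/11)ϵ)

Fix ϵ > 0. We want δ > 0 with 0 < |x − 8| < δ ⇒ |(5x - 8)/(x - 6) − 16| < ϵ.
Combining over a common denominator, (5x - 8)/(x - 6) − 16 = [(5x - 8)·2 − 32·(x - 6)] / [2·(x - 6)] = -22(x − 8) / (2(x - 6)).
So |(5x - 8)/(x - 6) − 16| = 22|x − 8| / (2·|x − 6|).
Require δ ≤ 1, so |x − 6| ≥ |2| − |x − 8| > 2 − 1 = 1.
Hence |(5x - 8)/(x - 6) − 16| < 22|x − 8|/(2·1) = 11|x − 8|, which is < ϵ once |x − 8| < (1/11)ϵ.
Take δ = min(1, (1/11)ϵ). Then 0 < |x − 8| < δ forces both bounds, so |(5x - 8)/(x - 6) − 16| < ϵ.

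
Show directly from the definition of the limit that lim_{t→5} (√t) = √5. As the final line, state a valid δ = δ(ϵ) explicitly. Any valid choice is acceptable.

δ = min(5, √5·ϵ)

Suppose ϵ > 0. We want δ > 0 such that 0 < |t − 5| < δ implies |√t − √5| < ϵ.
Rationalise: √t − √5 = (t − 5)/(√t + √5), so |√t − √5| = |t − 5|/(√t + √5).
Restrict δ ≤ 5 so that |t − 5| < 5 forces t > 0, and then √t + √5 > √5.
Hence |√t − √5| < |t − 5|/√5, which is < ϵ once |t − 5| < √5·ϵ.
Take δ = min(5, √5·ϵ). If 0 < |t − 5| < δ then t > 0 and |√t − √5| < |t − 5|/√5 < ϵ.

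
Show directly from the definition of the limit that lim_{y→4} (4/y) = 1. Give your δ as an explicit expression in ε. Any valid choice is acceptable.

δ = min(2, 2ε)

Let ε > 0. We seek δ > 0 such that 0 < |y − 4| < δ implies |4/y − 1| < ε.
|4/y − 1| = 4·|4 − y|/(4·|y|) = 4|y − 4|/(4|y|).
Restrict δ ≤ 2. Then |y − 4| < 2 gives |y| > 2, so 4|y| > 8.
Then |4/y − 1| < 4|y − 4|/8, which is < ε when |y − 4| < 2ε.
Take δ = min(2, 2ε). Then 0 < |y − 4| < δ gives both |y − 4| < 2 and |y − 4| < 2ε, so |4/y − 1| < ε.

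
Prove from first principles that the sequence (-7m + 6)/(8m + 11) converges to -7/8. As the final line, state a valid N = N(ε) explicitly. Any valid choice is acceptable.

Let ε > 0 be given. For m ≥ 1, |(-7m + 6)/(8m + 11) + 7/8| = |125|/(8(8m + 11)) = 125/(8(8m + 11)).
Since 8m + 11 ≥ 8m for m ≥ 1, this is ≤ 125/(8·8m) = (125/64)/m.
So |(-7m + 6)/(8m + 11) + 7/8| < ε whenever m > (125/64)/ε.
Take N = (125/64)/ε. If m > N then |(-7m + 6)/(8m + 11) + 7/8| ≤ (125/64)/m < ε.

N = (125/64)/ε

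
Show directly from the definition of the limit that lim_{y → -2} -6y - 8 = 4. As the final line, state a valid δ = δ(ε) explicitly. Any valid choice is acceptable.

δ = ε/6

Let ε > 0 be given. We need δ > 0 so that 0 < |y + 2| < δ implies |(-6y - 8) − 4| < ε.
Since (-6y - 8) − 4 = -6(y + 2), we have |(-6y - 8) − 4| = 6|y + 2|.
Thus it suffices that |y + 2| < ε/6.
Take δ = ε/6. If 0 < |y + 2| < δ then |(-6y - 8) − 4| = 6|y + 2| < 6·(ε/6) = ε.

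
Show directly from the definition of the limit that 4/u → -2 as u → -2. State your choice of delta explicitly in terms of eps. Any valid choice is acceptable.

Let eps > 0. We seek delta > 0 such that 0 < |u + 2| < delta implies |4/u + 2| < eps.
|4/u + 2| = 4·|-2 − u|/(2·|u|) = 4|u + 2|/(2|u|).
Require delta ≤ 1 so that |u| > 2 − 1 = 1, hence 2|u| > 2.
Then |4/u + 2| < 4|u + 2|/2, which is < eps when |u + 2| < (1/2)eps.
Take delta = min(1, (1/2)eps). Then 0 < |u + 2| < delta gives both |u + 2| < 1 and |u + 2| < (1/2)eps, so |4/u + 2| < eps.

delta = min(1, (1/2)eps)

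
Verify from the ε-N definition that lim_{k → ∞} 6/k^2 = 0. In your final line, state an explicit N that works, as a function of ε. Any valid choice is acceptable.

Suppose ε > 0. For k ≥ 1, |6/k^2 − 0| = 6/k^2.
6/k^2 < ε ⇔ k^2 > 6/ε ⇔ k > (6/ε)^{1/2}.
Take N = (6/ε)^{1/2}. Then k > N implies 6/k^2 < ε.

N = (6/ε)^{1/2}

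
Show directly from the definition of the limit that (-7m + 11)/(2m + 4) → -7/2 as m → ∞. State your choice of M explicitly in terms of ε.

M = (25/2)/ε

Let ε > 0 be given. For m ≥ 1, |(-7m + 11)/(2m + 4) + 7/2| = |50|/(2(2m + 4)) = 50/(2(2m + 4)).
Since 2m + 4 ≥ 2m for m ≥ 1, this is ≤ 50/(2·2m) = (25/2)/m.
So |(-7m + 11)/(2m + 4) + 7/2| < ε whenever m > (25/2)/ε.
Take M = (25/2)/ε. If m > M then |(-7m + 11)/(2m + 4) + 7/2| ≤ (25/2)/m < ε.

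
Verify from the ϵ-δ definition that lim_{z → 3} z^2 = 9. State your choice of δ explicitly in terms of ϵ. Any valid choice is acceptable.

Suppose ϵ > 0. We seek δ > 0 with 0 < |z − 3| < δ ⇒ |z^2 − 9| < ϵ.
Factor: z^2 − 9 = (z − 3)(z + 3), so |z^2 − 9| = |z − 3|·|z + 3|.
Restrict δ ≤ 1. Then |z − 3| < 1 gives |z| < 4, so by the triangle inequality |z + 3| ≤ 4 + 3 = 7.
Hence |z^2 − 9| ≤ 7|z − 3|, which is < ϵ once |z − 3| < ϵ/7.
Take δ = min(1, ϵ/7). If 0 < |z − 3| < δ then both bounds hold and |z^2 − 9| ≤ 7|z − 3| < 7·(ϵ/7) = ϵ.

δ = min(1, ϵ/7)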